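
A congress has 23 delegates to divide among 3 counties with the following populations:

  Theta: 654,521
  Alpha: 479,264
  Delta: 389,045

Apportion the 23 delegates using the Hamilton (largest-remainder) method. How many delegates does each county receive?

Total 1522830; standard divisor 1522830/23 = 66210.
Standard quotas: Theta 9.8855, Alpha 7.2385, Delta 5.8759.
Lower quotas: Theta 9, Alpha 7, Delta 5 (sum 21, leaving 2 seats).
Remainders in descending order: Theta 0.8855, Delta 0.8759, Alpha 0.2385.
The surplus seats go to Theta, Delta.

Theta=10, Alpha=7, Delta=6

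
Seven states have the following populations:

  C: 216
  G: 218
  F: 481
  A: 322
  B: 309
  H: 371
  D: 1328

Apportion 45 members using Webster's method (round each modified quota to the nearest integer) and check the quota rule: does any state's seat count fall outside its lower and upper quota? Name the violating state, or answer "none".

none

Standard quotas: C 2.995, G 3.023, F 6.670, A 4.465, B 4.285, H 5.145, D 18.416.
Webster allocation: C 3, G 3, F 7, A 4, B 4, H 5, D 19.
Every allocation lies between the lower and upper quota.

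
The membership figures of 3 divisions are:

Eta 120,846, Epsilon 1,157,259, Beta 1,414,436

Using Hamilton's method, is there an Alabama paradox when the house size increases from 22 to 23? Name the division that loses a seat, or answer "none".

At 22 seats: Eta 1, Epsilon 9, Beta 12.
At 23 seats: Eta 1, Epsilon 10, Beta 12.
No division's allocation decreased.

none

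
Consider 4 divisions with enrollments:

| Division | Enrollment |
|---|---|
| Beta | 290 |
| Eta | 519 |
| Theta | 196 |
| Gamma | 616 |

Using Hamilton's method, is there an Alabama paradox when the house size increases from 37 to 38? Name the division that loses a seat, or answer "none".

none

At 37 seats: Beta 7, Eta 12, Theta 4, Gamma 14.
At 38 seats: Beta 7, Eta 12, Theta 5, Gamma 14.
No division's allocation decreased.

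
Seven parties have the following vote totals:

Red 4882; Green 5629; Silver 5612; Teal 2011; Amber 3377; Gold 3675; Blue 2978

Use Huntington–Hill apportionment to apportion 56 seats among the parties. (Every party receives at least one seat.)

Red 10; Green 11; Silver 11; Teal 4; Amber 7; Gold 7; Blue 6

With divisor 503: modified quotas Red 9.706, Green 11.191, Silver 11.157, Teal 3.998, Amber 6.714, Gold 7.306, Blue 5.920.
Geometric-mean thresholds: Red √(9·10)=9.487, Green √(11·12)=11.489, Silver √(11·12)=11.489, Teal √(3·4)=3.464, Amber √(6·7)=6.481, Gold √(7·8)=7.483, Blue √(5·6)=5.477.
Each quota rounded against its threshold gives Red 10, Green 11, Silver 11, Teal 4, Amber 7, Gold 7, Blue 6 (total 56).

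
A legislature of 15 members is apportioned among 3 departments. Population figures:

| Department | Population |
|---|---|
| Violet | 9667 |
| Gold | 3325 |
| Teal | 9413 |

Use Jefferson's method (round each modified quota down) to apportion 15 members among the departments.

Violet: 7; Gold: 2; Teal: 6

Standard divisor 22405/15 ≈ 1493.667; standard quotas: Violet 6.472, Gold 2.226, Teal 6.302.
Rounding down gives 6, 2, 6 = 14 seats, so the divisor must be adjusted.
With modified divisor 1360: modified quotas Violet 7.108, Gold 2.445, Teal 6.921.
Rounding down: Violet 7, Gold 2, Teal 6 (total 15).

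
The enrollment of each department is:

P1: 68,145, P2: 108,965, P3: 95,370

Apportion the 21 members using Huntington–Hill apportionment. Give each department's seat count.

P1: 5, P2: 9, P3: 7

With divisor 12793: modified quotas P1 5.327, P2 8.518, P3 7.455.
Geometric-mean thresholds: P1 √(5·6)=5.477, P2 √(8·9)=8.485, P3 √(7·8)=7.483.
Each quota rounded against its threshold gives P1 5, P2 9, P3 7 (total 21).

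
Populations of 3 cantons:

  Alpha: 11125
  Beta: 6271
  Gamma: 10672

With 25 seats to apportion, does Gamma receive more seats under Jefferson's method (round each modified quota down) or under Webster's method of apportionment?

Jefferson

Jefferson: Alpha 10, Beta 5, Gamma 10.
Webster: Alpha 10, Beta 6, Gamma 9.
Gamma gets 10 under Jefferson and 9 under Webster.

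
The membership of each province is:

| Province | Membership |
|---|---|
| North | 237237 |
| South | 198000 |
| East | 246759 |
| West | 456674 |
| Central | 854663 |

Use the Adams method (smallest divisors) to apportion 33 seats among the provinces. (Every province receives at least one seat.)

North=4, South=4, East=4, West=7, Central=14

Standard divisor 1993333/33 ≈ 60404.03; standard quotas: North 3.928, South 3.278, East 4.085, West 7.560, Central 14.149.
Rounding up gives 4, 4, 5, 8, 15 = 36 seats, so the divisor must be adjusted.
With modified divisor 65500: modified quotas North 3.622, South 3.023, East 3.767, West 6.972, Central 13.048.
Rounding up: North 4, South 4, East 4, West 7, Central 14 (total 33).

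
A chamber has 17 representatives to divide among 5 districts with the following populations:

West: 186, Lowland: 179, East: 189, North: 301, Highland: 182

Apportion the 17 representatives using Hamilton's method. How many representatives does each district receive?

The standard divisor is 1037/17 = 61.
Standard quotas: West 3.049, Lowland 2.934, East 3.098, North 4.934, Highland 2.984.
Lower quotas: West 3, Lowland 2, East 3, North 4, Highland 2 (sum 14, leaving 3 seats).
Remainders in descending order: Highland 0.984, Lowland 0.934, North 0.934, East 0.098, West 0.049.
The surplus seats go to Highland, Lowland, North.

West: 3; Lowland: 3; East: 3; North: 5; Highland: 3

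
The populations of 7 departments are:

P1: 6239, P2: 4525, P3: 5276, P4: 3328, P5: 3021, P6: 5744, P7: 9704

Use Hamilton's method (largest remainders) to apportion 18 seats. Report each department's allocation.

P1: 3, P2: 2, P3: 2, P4: 2, P5: 1, P6: 3, P7: 5

Standard divisor: 37837 ÷ 18 ≈ 2102.056.
Standard quotas: P1 2.9680, P2 2.1527, P3 2.5099, P4 1.5832, P5 1.4372, P6 2.7326, P7 4.6164.
Lower quotas: P1 2, P2 2, P3 2, P4 1, P5 1, P6 2, P7 4 (sum 14, leaving 4 seats).
Remainders in descending order: P1 0.9680, P6 0.7326, P7 0.6164, P4 0.5832, P3 0.5099, P5 0.4372, P2 0.1527.
The surplus seats go to P1, P6, P7, P4.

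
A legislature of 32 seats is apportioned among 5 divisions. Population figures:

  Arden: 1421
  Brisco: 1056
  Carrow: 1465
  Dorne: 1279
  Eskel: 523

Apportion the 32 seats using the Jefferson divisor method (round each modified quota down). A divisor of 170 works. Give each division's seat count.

With modified divisor 170: modified quotas Arden 8.359, Brisco 6.212, Carrow 8.618, Dorne 7.524, Eskel 3.076.
Rounding down: Arden 8, Brisco 6, Carrow 8, Dorne 7, Eskel 3 (total 32).

Arden=8; Brisco=6; Carrow=8; Dorne=7; Eskel=3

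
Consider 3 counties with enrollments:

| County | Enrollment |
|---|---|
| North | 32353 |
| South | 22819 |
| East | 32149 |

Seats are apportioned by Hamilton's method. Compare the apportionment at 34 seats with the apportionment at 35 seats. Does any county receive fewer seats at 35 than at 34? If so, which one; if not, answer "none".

At 34 seats: North 13, South 9, East 12.
At 35 seats: North 13, South 9, East 13.
No county's allocation decreased.

none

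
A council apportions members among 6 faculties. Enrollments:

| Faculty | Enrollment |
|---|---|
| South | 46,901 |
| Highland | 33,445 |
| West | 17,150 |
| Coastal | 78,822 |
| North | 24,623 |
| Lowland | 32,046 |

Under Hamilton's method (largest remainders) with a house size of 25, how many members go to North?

Total 232987; standard divisor 232987/25 ≈ 9319.48.
Standard quotas: South 5.0326, Highland 3.5887, West 1.8402, Coastal 8.4578, North 2.6421, Lowland 3.4386.
Lower quotas: South 5, Highland 3, West 1, Coastal 8, North 2, Lowland 3 (sum 22, leaving 3 seats).
Remainders in descending order: West 0.8402, North 0.6421, Highland 0.5887, Coastal 0.4578, Lowland 0.4386, South 0.0326.
The surplus seats go to West, North, Highland.
North receives 3.

3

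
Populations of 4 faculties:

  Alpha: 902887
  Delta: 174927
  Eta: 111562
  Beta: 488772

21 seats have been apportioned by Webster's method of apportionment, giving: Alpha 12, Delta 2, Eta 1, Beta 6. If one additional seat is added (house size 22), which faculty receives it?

Beta

Priority for the next seat is population ÷ (current seats + 0.5).
Priorities: Alpha 72230.960, Delta 69970.800, Eta 74374.667, Beta 75195.692.
Highest priority: Beta.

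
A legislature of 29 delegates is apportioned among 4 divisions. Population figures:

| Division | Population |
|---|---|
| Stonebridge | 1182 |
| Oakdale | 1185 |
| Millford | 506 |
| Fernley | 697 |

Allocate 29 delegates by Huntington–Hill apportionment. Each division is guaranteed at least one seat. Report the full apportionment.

With divisor 124.8: modified quotas Stonebridge 9.471, Oakdale 9.495, Millford 4.054, Fernley 5.585.
Geometric-mean thresholds: Stonebridge √(9·10)=9.487, Oakdale √(9·10)=9.487, Millford √(4·5)=4.472, Fernley √(5·6)=5.477.
Each quota rounded against its threshold gives Stonebridge 9, Oakdale 10, Millford 4, Fernley 6 (total 29).

Stonebridge 9; Oakdale 10; Millford 4; Fernley 6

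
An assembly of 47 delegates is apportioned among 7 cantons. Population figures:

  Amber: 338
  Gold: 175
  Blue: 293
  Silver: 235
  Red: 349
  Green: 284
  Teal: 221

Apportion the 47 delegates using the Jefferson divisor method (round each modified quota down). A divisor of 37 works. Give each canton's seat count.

With modified divisor 37: modified quotas Amber 9.135, Gold 4.730, Blue 7.919, Silver 6.351, Red 9.432, Green 7.676, Teal 5.973.
Rounding down: Amber 9, Gold 4, Blue 7, Silver 6, Red 9, Green 7, Teal 5 (total 47).

Amber=9; Gold=4; Blue=7; Silver=6; Red=9; Green=7; Teal=5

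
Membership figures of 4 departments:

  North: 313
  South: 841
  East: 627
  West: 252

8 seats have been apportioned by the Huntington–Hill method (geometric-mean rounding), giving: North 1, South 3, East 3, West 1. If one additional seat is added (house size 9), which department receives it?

South

Priority for the next seat is population ÷ (√(s·(s+1))).
Priorities: North 221.324, South 242.776, East 180.999, West 178.191.
Highest priority: South.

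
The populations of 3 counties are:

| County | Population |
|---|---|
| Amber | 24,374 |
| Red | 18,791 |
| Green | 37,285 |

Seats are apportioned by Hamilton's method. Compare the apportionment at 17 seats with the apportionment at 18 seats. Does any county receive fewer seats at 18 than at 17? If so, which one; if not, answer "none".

At 17 seats: Amber 5, Red 4, Green 8.
At 18 seats: Amber 6, Red 4, Green 8.
No county's allocation decreased.

none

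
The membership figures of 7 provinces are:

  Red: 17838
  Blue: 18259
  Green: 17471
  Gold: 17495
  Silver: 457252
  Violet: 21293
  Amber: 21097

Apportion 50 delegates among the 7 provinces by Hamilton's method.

The standard divisor is 570705/50 ≈ 11414.1.
Standard quotas: Red 1.5628, Blue 1.5997, Green 1.5307, Gold 1.5328, Silver 40.0603, Violet 1.8655, Amber 1.8483.
Lower quotas: Red 1, Blue 1, Green 1, Gold 1, Silver 40, Violet 1, Amber 1 (sum 46, leaving 4 seats).
Remainders in descending order: Violet 0.8655, Amber 0.8483, Blue 0.5997, Red 0.5628, Gold 0.5328, Green 0.5307, Silver 0.0603.
The surplus seats go to Violet, Amber, Blue, Red.

Red 2; Blue 2; Green 1; Gold 1; Silver 40; Violet 2; Amber 2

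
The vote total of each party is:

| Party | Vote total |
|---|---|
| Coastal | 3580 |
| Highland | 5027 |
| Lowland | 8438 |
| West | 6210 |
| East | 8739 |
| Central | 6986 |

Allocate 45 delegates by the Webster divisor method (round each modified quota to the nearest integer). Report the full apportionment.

Standard divisor 38980/45 ≈ 866.222; standard quotas: Coastal 4.133, Highland 5.803, Lowland 9.741, West 7.169, East 10.089, Central 8.065.
Rounding to the nearest integer gives Coastal 4, Highland 6, Lowland 10, West 7, East 10, Central 8 — total 45, matching the house size, so no adjustment is needed.

Coastal=4, Highland=6, Lowland=10, West=7, East=10, Central=8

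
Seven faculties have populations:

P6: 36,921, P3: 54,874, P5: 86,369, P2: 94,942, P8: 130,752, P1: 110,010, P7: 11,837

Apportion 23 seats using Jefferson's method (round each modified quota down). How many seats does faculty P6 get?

1

Standard divisor 525705/23 ≈ 22856.739; standard quotas: P6 1.615, P3 2.401, P5 3.779, P2 4.154, P8 5.721, P1 4.813, P7 0.518.
Rounding down gives 1, 2, 3, 4, 5, 4, 0 = 19 seats, so the divisor must be adjusted.
With modified divisor 18800: modified quotas P6 1.964, P3 2.919, P5 4.594, P2 5.050, P8 6.955, P1 5.852, P7 0.630.
Rounding down: P6 1, P3 2, P5 4, P2 5, P8 6, P1 5, P7 0 (total 23).
P6 receives 1.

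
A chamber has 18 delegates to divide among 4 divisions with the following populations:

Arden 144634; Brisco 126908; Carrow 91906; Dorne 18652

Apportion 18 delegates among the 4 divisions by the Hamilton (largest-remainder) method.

Arden: 7, Brisco: 6, Carrow: 4, Dorne: 1

The standard divisor is 382100/18 ≈ 21227.778.
Standard quotas: Arden 6.8134, Brisco 5.9784, Carrow 4.3295, Dorne 0.8787.
Lower quotas: Arden 6, Brisco 5, Carrow 4, Dorne 0 (sum 15, leaving 3 seats).
Remainders in descending order: Brisco 0.9784, Dorne 0.8787, Arden 0.8134, Carrow 0.3295.
Largest remainders: Brisco, Dorne, Arden receive the extra seats.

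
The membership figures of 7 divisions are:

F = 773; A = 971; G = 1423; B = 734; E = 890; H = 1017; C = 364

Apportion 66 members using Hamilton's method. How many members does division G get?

15

Total 6172; standard divisor 6172/66 ≈ 93.515.
Standard quotas: F 8.266, A 10.383, G 15.217, B 7.849, E 9.517, H 10.875, C 3.892.
Lower quotas: F 8, A 10, G 15, B 7, E 9, H 10, C 3 (sum 62, leaving 4 seats).
Remainders in descending order: C 0.892, H 0.875, B 0.849, E 0.517, A 0.383, F 0.266, G 0.217.
Largest remainders: C, H, B, E receive the extra seats.
G receives 15.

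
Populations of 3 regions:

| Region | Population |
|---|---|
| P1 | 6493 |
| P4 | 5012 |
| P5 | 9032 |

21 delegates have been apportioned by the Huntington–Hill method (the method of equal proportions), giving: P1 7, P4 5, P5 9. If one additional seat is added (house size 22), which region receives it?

Priority for the next seat is population ÷ (√(s·(s+1))).
Priorities: P1 867.664, P4 915.062, P5 952.056.
Highest priority: P5.

P5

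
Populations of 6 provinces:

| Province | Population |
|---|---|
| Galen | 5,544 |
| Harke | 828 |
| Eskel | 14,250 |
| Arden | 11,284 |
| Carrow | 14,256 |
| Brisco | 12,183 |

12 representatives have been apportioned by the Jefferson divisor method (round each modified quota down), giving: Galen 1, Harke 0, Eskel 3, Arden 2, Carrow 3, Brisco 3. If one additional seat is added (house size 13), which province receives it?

Arden

Priority for the next seat is population ÷ (current seats + 1).
Priorities: Galen 2772.000, Harke 828.000, Eskel 3562.500, Arden 3761.333, Carrow 3564.000, Brisco 3045.750.
Highest priority: Arden.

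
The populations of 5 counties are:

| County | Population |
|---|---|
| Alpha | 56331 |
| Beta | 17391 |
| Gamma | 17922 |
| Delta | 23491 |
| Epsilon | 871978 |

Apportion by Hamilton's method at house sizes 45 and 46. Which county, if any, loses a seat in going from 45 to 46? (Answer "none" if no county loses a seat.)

none

At 45 seats: Alpha 2, Beta 1, Gamma 1, Delta 1, Epsilon 40.
At 46 seats: Alpha 2, Beta 1, Gamma 1, Delta 1, Epsilon 41.
No county's allocation decreased.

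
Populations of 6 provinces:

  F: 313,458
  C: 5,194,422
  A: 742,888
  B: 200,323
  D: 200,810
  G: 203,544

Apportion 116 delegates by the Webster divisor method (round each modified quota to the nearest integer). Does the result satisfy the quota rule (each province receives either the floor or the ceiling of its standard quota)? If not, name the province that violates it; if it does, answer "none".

C

Standard quotas: F 5.304, C 87.894, A 12.570, B 3.390, D 3.398, G 3.444.
Webster allocation: F 5, C 89, A 13, B 3, D 3, G 3.
C has quota 87.894 (lower 87, upper 88) but receives 89 — outside the quota interval.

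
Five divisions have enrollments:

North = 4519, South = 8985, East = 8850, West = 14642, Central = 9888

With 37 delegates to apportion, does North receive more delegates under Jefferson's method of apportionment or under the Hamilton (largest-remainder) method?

Jefferson: North 3, South 7, East 7, West 12, Central 8.
Hamilton: North 4, South 7, East 7, West 11, Central 8.
North gets 3 under Jefferson and 4 under Hamilton.

Hamilton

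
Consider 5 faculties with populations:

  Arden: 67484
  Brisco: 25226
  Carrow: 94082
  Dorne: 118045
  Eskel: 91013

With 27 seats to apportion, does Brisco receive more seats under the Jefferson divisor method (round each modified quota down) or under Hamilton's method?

Hamilton

Jefferson: Arden 5, Brisco 1, Carrow 7, Dorne 8, Eskel 6.
Hamilton: Arden 5, Brisco 2, Carrow 6, Dorne 8, Eskel 6.
Brisco gets 1 under Jefferson and 2 under Hamilton.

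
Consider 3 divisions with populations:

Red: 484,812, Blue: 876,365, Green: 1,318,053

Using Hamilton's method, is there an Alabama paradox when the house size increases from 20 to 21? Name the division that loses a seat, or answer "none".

none

At 20 seats: Red 4, Blue 6, Green 10.
At 21 seats: Red 4, Blue 7, Green 10.
No division's allocation decreased.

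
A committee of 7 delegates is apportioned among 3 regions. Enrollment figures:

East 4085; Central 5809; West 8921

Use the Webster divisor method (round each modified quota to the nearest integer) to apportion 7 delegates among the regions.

East: 2, Central: 2, West: 3

Standard divisor 18815/7 ≈ 2687.857; standard quotas: East 1.520, Central 2.161, West 3.319.
Rounding to the nearest integer gives East 2, Central 2, West 3 — total 7, matching the house size, so no adjustment is needed.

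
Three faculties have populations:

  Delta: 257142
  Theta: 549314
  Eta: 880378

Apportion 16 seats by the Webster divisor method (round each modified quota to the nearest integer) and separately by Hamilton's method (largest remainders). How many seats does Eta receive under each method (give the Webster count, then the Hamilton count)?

Webster: Delta 2, Theta 5, Eta 9.
Hamilton: Delta 3, Theta 5, Eta 8.
Eta gets 9 under Webster and 8 under Hamilton.

9 and 8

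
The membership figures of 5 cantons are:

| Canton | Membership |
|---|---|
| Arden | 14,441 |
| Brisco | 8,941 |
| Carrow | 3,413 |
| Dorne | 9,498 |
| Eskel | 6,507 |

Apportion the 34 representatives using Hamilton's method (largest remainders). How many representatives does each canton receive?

Total 42800; standard divisor 42800/34 ≈ 1258.824.
Standard quotas: Arden 11.4718, Brisco 7.1027, Carrow 2.7113, Dorne 7.5451, Eskel 5.1691.
Lower quotas: Arden 11, Brisco 7, Carrow 2, Dorne 7, Eskel 5 (sum 32, leaving 2 seats).
Remainders in descending order: Carrow 0.7113, Dorne 0.5451, Arden 0.4718, Eskel 0.1691, Brisco 0.1027.
The surplus seats go to Carrow, Dorne.

Arden=11, Brisco=7, Carrow=3, Dorne=8, Eskel=5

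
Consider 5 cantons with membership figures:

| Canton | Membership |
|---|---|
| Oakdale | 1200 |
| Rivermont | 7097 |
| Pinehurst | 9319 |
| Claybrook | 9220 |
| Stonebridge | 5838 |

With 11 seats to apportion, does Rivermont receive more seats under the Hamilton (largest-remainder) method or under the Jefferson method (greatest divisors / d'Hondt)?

Hamilton: Oakdale 1, Rivermont 2, Pinehurst 3, Claybrook 3, Stonebridge 2.
Jefferson: Oakdale 0, Rivermont 3, Pinehurst 3, Claybrook 3, Stonebridge 2.
Rivermont gets 2 under Hamilton and 3 under Jefferson.

Jefferson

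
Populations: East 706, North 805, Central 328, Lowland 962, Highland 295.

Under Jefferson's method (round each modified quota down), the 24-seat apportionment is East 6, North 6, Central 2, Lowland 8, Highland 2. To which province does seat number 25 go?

North

Priority for the next seat is population ÷ (current seats + 1).
Priorities: East 100.857, North 115.000, Central 109.333, Lowland 106.889, Highland 98.333.
Highest priority: North.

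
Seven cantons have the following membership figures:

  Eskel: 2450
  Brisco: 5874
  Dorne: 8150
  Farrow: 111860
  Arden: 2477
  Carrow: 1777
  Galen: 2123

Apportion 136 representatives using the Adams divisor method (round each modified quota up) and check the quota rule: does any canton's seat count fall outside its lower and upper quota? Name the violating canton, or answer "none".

Standard quotas: Eskel 2.473, Brisco 5.930, Dorne 8.228, Farrow 112.930, Arden 2.501, Carrow 1.794, Galen 2.143.
Adams allocation: Eskel 3, Brisco 6, Dorne 9, Farrow 110, Arden 3, Carrow 2, Galen 3.
Farrow has quota 112.930 (lower 112, upper 113) but receives 110 — outside the quota interval.

Farrow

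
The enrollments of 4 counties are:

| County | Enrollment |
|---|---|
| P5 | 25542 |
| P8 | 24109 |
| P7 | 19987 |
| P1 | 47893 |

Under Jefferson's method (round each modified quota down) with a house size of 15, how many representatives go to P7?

Standard divisor 117531/15 ≈ 7835.4; standard quotas: P5 3.260, P8 3.077, P7 2.551, P1 6.112.
Rounding down gives 3, 3, 2, 6 = 14 seats, so the divisor must be adjusted.
With modified divisor 6800: modified quotas P5 3.756, P8 3.545, P7 2.939, P1 7.043.
Rounding down: P5 3, P8 3, P7 2, P1 7 (total 15).
P7 receives 2.

2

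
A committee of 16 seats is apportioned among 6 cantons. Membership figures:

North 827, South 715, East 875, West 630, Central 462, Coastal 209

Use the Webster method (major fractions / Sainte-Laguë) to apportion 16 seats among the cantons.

North 3, South 3, East 4, West 3, Central 2, Coastal 1

Standard divisor 3718/16 ≈ 232.375; standard quotas: North 3.559, South 3.077, East 3.765, West 2.711, Central 1.988, Coastal 0.899.
Rounding to the nearest integer gives 4, 3, 4, 3, 2, 1 = 17 seats, so the divisor must be adjusted.
With modified divisor 240: modified quotas North 3.446, South 2.979, East 3.646, West 2.625, Central 1.925, Coastal 0.871.
Rounding to the nearest integer: North 3, South 3, East 4, West 3, Central 2, Coastal 1 (total 16).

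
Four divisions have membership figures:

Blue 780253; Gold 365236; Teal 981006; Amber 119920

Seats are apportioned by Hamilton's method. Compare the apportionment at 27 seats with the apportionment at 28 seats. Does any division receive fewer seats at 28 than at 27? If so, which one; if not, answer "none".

At 27 seats: Blue 9, Gold 4, Teal 12, Amber 2.
At 28 seats: Blue 10, Gold 5, Teal 12, Amber 1.
Amber drops from 2 to 1.

Amber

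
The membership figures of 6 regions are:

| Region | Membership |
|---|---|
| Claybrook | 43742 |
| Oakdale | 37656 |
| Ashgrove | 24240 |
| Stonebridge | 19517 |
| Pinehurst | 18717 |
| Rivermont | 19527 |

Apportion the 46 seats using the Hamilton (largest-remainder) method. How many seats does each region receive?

Total 163399; standard divisor 163399/46 ≈ 3552.152.
Standard quotas: Claybrook 12.3142, Oakdale 10.6009, Ashgrove 6.8240, Stonebridge 5.4944, Pinehurst 5.2692, Rivermont 5.4972.
Lower quotas: Claybrook 12, Oakdale 10, Ashgrove 6, Stonebridge 5, Pinehurst 5, Rivermont 5 (sum 43, leaving 3 seats).
Remainders in descending order: Ashgrove 0.8240, Oakdale 0.6009, Rivermont 0.4972, Stonebridge 0.4944, Claybrook 0.3142, Pinehurst 0.2692.
The surplus seats go to Ashgrove, Oakdale, Rivermont.

Claybrook=12, Oakdale=11, Ashgrove=7, Stonebridge=5, Pinehurst=5, Rivermont=6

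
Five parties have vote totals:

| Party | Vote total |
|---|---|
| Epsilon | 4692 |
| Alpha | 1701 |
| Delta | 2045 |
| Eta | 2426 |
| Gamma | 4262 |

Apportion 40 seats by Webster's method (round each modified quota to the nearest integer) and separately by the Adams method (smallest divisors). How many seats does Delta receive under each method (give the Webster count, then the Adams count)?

Webster: Epsilon 13, Alpha 5, Delta 5, Eta 6, Gamma 11.
Adams: Epsilon 12, Alpha 5, Delta 6, Eta 6, Gamma 11.
Delta gets 5 under Webster and 6 under Adams.

5 and 6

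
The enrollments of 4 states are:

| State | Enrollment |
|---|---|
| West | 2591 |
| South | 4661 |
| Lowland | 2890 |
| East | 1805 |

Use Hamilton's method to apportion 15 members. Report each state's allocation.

West=3, South=6, Lowland=4, East=2

Total 11947; standard divisor 11947/15 ≈ 796.467.
Standard quotas: West 3.253, South 5.852, Lowland 3.629, East 2.266.
Lower quotas: West 3, South 5, Lowland 3, East 2 (sum 13, leaving 2 seats).
Remainders in descending order: South 0.852, Lowland 0.629, East 0.266, West 0.253.
The surplus seats go to South, Lowland.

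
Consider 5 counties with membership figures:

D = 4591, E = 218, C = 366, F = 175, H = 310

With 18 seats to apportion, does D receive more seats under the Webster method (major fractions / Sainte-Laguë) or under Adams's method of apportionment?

Webster: D 14, E 1, C 1, F 1, H 1.
Adams: D 13, E 1, C 2, F 1, H 1.
D gets 14 under Webster and 13 under Adams.

Webster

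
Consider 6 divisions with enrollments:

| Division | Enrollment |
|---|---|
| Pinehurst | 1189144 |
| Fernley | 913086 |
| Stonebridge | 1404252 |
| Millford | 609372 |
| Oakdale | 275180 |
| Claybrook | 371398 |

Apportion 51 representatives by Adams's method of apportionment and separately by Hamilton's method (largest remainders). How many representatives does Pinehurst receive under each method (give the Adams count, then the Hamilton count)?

Adams: Pinehurst 12, Fernley 10, Stonebridge 15, Millford 7, Oakdale 3, Claybrook 4.
Hamilton: Pinehurst 13, Fernley 10, Stonebridge 15, Millford 6, Oakdale 3, Claybrook 4.
Pinehurst gets 12 under Adams and 13 under Hamilton.

12 and 13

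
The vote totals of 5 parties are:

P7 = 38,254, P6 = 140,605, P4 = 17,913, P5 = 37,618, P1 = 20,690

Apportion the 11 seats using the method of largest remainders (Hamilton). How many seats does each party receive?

Total 255080; standard divisor 255080/11 ≈ 23189.091.
Standard quotas: P7 1.6497, P6 6.0634, P4 0.7725, P5 1.6222, P1 0.8922.
Lower quotas: P7 1, P6 6, P4 0, P5 1, P1 0 (sum 8, leaving 3 seats).
Remainders in descending order: P1 0.8922, P4 0.7725, P7 0.6497, P5 0.6222, P6 0.0634.
Largest remainders: P1, P4, P7 receive the extra seats.

P7 2; P6 6; P4 1; P5 1; P1 1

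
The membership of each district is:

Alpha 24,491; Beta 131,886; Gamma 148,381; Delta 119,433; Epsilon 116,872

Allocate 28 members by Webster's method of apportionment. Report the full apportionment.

Alpha 1; Beta 7; Gamma 8; Delta 6; Epsilon 6

Standard divisor 541063/28 ≈ 19323.679; standard quotas: Alpha 1.267, Beta 6.825, Gamma 7.679, Delta 6.181, Epsilon 6.048.
Rounding to the nearest integer gives Alpha 1, Beta 7, Gamma 8, Delta 6, Epsilon 6 — total 28, matching the house size, so no adjustment is needed.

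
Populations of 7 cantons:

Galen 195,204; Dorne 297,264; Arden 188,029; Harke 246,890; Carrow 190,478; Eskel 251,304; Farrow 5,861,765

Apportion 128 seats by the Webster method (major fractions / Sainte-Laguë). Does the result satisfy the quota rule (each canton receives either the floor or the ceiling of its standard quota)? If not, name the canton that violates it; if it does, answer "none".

Standard quotas: Galen 3.455, Dorne 5.262, Arden 3.328, Harke 4.370, Carrow 3.372, Eskel 4.449, Farrow 103.763.
Webster allocation: Galen 3, Dorne 5, Arden 3, Harke 4, Carrow 3, Eskel 5, Farrow 105.
Farrow has quota 103.763 (lower 103, upper 104) but receives 105 — outside the quota interval.

Farrow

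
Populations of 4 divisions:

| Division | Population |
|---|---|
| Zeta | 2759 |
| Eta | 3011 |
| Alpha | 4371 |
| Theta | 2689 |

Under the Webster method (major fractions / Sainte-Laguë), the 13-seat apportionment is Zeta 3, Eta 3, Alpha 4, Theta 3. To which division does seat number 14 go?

Priority for the next seat is population ÷ (current seats + 0.5).
Priorities: Zeta 788.286, Eta 860.286, Alpha 971.333, Theta 768.286.
Highest priority: Alpha.

Alpha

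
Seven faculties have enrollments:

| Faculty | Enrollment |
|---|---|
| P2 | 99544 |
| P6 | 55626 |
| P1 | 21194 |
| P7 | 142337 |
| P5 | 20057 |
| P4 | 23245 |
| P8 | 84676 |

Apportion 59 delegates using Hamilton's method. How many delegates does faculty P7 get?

19

The standard divisor is 446679/59 ≈ 7570.831.
Standard quotas: P2 13.1484, P6 7.3474, P1 2.7994, P7 18.8007, P5 2.6492, P4 3.0703, P8 11.1845.
Lower quotas: P2 13, P6 7, P1 2, P7 18, P5 2, P4 3, P8 11 (sum 56, leaving 3 seats).
Remainders in descending order: P7 0.8007, P1 0.7994, P5 0.6492, P6 0.3474, P8 0.1845, P2 0.1484, P4 0.0703.
The surplus seats go to P7, P1, P5.
P7 receives 19.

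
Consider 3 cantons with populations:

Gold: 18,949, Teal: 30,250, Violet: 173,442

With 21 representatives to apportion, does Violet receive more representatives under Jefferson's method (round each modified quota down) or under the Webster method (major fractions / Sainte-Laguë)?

Jefferson: Gold 1, Teal 3, Violet 17.
Webster: Gold 2, Teal 3, Violet 16.
Violet gets 17 under Jefferson and 16 under Webster.

Jefferson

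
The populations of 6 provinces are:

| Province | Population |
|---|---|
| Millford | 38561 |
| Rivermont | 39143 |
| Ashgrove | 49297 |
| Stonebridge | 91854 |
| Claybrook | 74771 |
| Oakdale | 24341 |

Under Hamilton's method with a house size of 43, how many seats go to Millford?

Standard divisor: 317967 ÷ 43 ≈ 7394.581.
Standard quotas: Millford 5.2148, Rivermont 5.2935, Ashgrove 6.6666, Stonebridge 12.4218, Claybrook 10.1116, Oakdale 3.2917.
Lower quotas: Millford 5, Rivermont 5, Ashgrove 6, Stonebridge 12, Claybrook 10, Oakdale 3 (sum 41, leaving 2 seats).
Remainders in descending order: Ashgrove 0.6666, Stonebridge 0.4218, Rivermont 0.2935, Oakdale 0.2917, Millford 0.2148, Claybrook 0.1116.
Largest remainders: Ashgrove, Stonebridge receive the extra seats.
Millford receives 5.

5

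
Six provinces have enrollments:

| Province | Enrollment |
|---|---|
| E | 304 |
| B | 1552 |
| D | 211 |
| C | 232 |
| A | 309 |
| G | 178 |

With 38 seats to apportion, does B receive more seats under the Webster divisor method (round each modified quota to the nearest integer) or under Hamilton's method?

Webster

Webster: E 4, B 22, D 3, C 3, A 4, G 2.
Hamilton: E 4, B 21, D 3, C 3, A 4, G 3.
B gets 22 under Webster and 21 under Hamilton.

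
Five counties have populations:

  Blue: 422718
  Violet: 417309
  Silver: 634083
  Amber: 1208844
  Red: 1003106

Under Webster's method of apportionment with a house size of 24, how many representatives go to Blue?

Standard divisor 3686060/24 ≈ 153585.833; standard quotas: Blue 2.752, Violet 2.717, Silver 4.129, Amber 7.871, Red 6.531.
Rounding to the nearest integer gives 3, 3, 4, 8, 7 = 25 seats, so the divisor must be adjusted.
With modified divisor 157800: modified quotas Blue 2.679, Violet 2.645, Silver 4.018, Amber 7.661, Red 6.357.
Rounding to the nearest integer: Blue 3, Violet 3, Silver 4, Amber 8, Red 6 (total 24).
Blue receives 3.

3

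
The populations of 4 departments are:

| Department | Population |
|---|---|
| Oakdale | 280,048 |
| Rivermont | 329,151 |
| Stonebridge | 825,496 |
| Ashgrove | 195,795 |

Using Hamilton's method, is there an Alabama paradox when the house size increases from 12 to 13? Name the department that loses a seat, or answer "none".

Ashgrove

At 12 seats: Oakdale 2, Rivermont 2, Stonebridge 6, Ashgrove 2.
At 13 seats: Oakdale 2, Rivermont 3, Stonebridge 7, Ashgrove 1.
Ashgrove drops from 2 to 1.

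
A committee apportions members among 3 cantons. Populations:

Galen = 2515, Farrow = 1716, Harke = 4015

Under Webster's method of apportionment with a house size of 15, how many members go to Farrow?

3

Standard divisor 8246/15 ≈ 549.733; standard quotas: Galen 4.575, Farrow 3.122, Harke 7.304.
Rounding to the nearest integer gives Galen 5, Farrow 3, Harke 7 — total 15, matching the house size, so no adjustment is needed.
Farrow receives 3.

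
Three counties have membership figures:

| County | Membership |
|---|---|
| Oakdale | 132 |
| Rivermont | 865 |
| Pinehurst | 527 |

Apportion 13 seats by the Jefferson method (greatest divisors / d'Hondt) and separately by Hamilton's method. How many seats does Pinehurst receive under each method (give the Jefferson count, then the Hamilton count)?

4 and 5

Jefferson: Oakdale 1, Rivermont 8, Pinehurst 4.
Hamilton: Oakdale 1, Rivermont 7, Pinehurst 5.
Pinehurst gets 4 under Jefferson and 5 under Hamilton.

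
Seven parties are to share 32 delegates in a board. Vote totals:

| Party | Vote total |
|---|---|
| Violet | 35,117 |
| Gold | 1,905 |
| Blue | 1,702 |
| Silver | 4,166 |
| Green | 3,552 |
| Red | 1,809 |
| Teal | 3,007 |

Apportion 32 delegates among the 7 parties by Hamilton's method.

Total 51258; standard divisor 51258/32 ≈ 1601.812.
Standard quotas: Violet 21.9233, Gold 1.1893, Blue 1.0625, Silver 2.6008, Green 2.2175, Red 1.1293, Teal 1.8772.
Lower quotas: Violet 21, Gold 1, Blue 1, Silver 2, Green 2, Red 1, Teal 1 (sum 29, leaving 3 seats).
Remainders in descending order: Violet 0.9233, Teal 0.8772, Silver 0.6008, Green 0.2175, Gold 0.1893, Red 0.1293, Blue 0.0625.
Largest remainders: Violet, Teal, Silver receive the extra seats.

Violet: 22; Gold: 1; Blue: 1; Silver: 3; Green: 2; Red: 1; Teal: 2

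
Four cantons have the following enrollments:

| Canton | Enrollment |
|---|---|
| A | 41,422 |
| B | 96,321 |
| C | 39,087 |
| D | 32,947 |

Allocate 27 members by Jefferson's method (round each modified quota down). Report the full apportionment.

Standard divisor 209777/27 ≈ 7769.519; standard quotas: A 5.331, B 12.397, C 5.031, D 4.241.
Rounding down gives 5, 12, 5, 4 = 26 seats, so the divisor must be adjusted.
With modified divisor 7200: modified quotas A 5.753, B 13.378, C 5.429, D 4.576.
Rounding down: A 5, B 13, C 5, D 4 (total 27).

A 5, B 13, C 5, D 4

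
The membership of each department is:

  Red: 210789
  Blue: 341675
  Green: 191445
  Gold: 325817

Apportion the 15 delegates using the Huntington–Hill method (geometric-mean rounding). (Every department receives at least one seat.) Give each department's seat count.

With divisor 74628: modified quotas Red 2.825, Blue 4.578, Green 2.565, Gold 4.366.
Geometric-mean thresholds: Red √(2·3)=2.449, Blue √(4·5)=4.472, Green √(2·3)=2.449, Gold √(4·5)=4.472.
Each quota rounded against its threshold gives Red 3, Blue 5, Green 3, Gold 4 (total 15).

Red 3; Blue 5; Green 3; Gold 4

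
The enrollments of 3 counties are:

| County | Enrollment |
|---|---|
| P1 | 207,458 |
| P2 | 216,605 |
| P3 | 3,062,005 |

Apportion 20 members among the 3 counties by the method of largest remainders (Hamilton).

Total 3486068; standard divisor 3486068/20 ≈ 174303.4.
Standard quotas: P1 1.1902, P2 1.2427, P3 17.5671.
Lower quotas: P1 1, P2 1, P3 17 (sum 19, leaving 1 seat).
Remainders in descending order: P3 0.5671, P2 0.2427, P1 0.1902.
Largest remainder: P3 receives the extra seat.

P1 1; P2 1; P3 18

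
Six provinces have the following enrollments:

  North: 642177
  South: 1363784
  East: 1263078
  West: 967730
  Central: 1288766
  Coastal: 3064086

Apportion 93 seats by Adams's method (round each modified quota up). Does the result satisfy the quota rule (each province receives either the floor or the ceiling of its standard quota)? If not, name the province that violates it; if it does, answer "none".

Coastal

Standard quotas: North 6.953, South 14.766, East 13.675, West 10.478, Central 13.953, Coastal 33.175.
Adams allocation: North 7, South 15, East 14, West 11, Central 14, Coastal 32.
Coastal has quota 33.175 (lower 33, upper 34) but receives 32 — outside the quota interval.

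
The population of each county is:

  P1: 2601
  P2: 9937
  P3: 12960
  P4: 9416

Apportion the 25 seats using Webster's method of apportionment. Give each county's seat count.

Standard divisor 34914/25 ≈ 1396.56; standard quotas: P1 1.862, P2 7.115, P3 9.280, P4 6.742.
Rounding to the nearest integer gives P1 2, P2 7, P3 9, P4 7 — total 25, matching the house size, so no adjustment is needed.

P1 2; P2 7; P3 9; P4 7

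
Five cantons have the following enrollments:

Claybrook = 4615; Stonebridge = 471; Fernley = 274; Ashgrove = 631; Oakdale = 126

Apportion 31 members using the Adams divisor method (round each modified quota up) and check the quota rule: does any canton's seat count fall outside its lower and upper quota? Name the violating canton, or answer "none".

Standard quotas: Claybrook 23.388, Stonebridge 2.387, Fernley 1.389, Ashgrove 3.198, Oakdale 0.639.
Adams allocation: Claybrook 22, Stonebridge 3, Fernley 2, Ashgrove 3, Oakdale 1.
Claybrook has quota 23.388 (lower 23, upper 24) but receives 22 — outside the quota interval.

Claybrook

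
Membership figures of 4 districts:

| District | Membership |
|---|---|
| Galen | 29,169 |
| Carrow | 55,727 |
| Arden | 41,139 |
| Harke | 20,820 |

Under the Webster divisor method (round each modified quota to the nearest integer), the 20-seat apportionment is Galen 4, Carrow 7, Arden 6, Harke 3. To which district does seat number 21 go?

Carrow

Priority for the next seat is population ÷ (current seats + 0.5).
Priorities: Galen 6482.000, Carrow 7430.267, Arden 6329.077, Harke 5948.571.
Highest priority: Carrow.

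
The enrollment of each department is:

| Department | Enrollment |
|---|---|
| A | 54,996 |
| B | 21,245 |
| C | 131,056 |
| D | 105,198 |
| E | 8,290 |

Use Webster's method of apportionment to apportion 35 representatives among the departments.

Standard divisor 320785/35 ≈ 9165.286; standard quotas: A 6.000, B 2.318, C 14.299, D 11.478, E 0.904.
Rounding to the nearest integer gives 6, 2, 14, 11, 1 = 34 seats, so the divisor must be adjusted.
With modified divisor 9100: modified quotas A 6.044, B 2.335, C 14.402, D 11.560, E 0.911.
Rounding to the nearest integer: A 6, B 2, C 14, D 12, E 1 (total 35).

A: 6, B: 2, C: 14, D: 12, E: 1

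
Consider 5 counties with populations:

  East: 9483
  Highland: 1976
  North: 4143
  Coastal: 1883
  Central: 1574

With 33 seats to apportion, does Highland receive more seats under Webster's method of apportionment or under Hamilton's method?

Hamilton

Webster: East 17, Highland 3, North 7, Coastal 3, Central 3.
Hamilton: East 16, Highland 4, North 7, Coastal 3, Central 3.
Highland gets 3 under Webster and 4 under Hamilton.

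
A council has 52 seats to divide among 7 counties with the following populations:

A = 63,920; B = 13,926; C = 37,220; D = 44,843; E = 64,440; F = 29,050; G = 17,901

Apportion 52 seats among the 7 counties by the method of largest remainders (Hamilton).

A=12, B=3, C=7, D=9, E=12, F=6, G=3

Standard divisor: 271300 ÷ 52 ≈ 5217.308.
Standard quotas: A 12.2515, B 2.6692, C 7.1339, D 8.5950, E 12.3512, F 5.5680, G 3.4311.
Lower quotas: A 12, B 2, C 7, D 8, E 12, F 5, G 3 (sum 49, leaving 3 seats).
Remainders in descending order: B 0.6692, D 0.5950, F 0.5680, G 0.4311, E 0.3512, A 0.2515, C 0.1339.
Largest remainders: B, D, F receive the extra seats.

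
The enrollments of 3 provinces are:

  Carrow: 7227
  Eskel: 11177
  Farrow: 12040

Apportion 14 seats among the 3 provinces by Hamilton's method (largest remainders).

The standard divisor is 30444/14 ≈ 2174.571.
Standard quotas: Carrow 3.3234, Eskel 5.1399, Farrow 5.5367.
Lower quotas: Carrow 3, Eskel 5, Farrow 5 (sum 13, leaving 1 seat).
Remainders in descending order: Farrow 0.5367, Carrow 0.3234, Eskel 0.1399.
The surplus seat goes to Farrow.

Carrow 3, Eskel 5, Farrow 6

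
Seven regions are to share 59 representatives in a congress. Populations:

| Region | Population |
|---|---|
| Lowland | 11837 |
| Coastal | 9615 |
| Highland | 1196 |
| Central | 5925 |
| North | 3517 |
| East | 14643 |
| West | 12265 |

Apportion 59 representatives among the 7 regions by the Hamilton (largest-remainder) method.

Standard divisor: 58998 ÷ 59 ≈ 999.966.
Standard quotas: Lowland 11.8374, Coastal 9.6153, Highland 1.1960, Central 5.9252, North 3.5171, East 14.6435, West 12.2654.
Lower quotas: Lowland 11, Coastal 9, Highland 1, Central 5, North 3, East 14, West 12 (sum 55, leaving 4 seats).
Remainders in descending order: Central 0.9252, Lowland 0.8374, East 0.6435, Coastal 0.6153, North 0.5171, West 0.2654, Highland 0.1960.
The surplus seats go to Central, Lowland, East, Coastal.

Lowland: 12; Coastal: 10; Highland: 1; Central: 6; North: 3; East: 15; West: 12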